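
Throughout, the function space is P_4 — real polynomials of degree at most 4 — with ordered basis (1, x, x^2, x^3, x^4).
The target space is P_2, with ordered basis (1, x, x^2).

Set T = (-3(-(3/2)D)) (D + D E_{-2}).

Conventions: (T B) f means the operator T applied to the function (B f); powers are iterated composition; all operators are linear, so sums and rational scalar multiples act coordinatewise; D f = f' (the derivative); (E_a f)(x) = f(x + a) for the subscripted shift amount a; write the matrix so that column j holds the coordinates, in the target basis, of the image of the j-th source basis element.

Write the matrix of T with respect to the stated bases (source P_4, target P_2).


the matrix is [[0, 0, 18, -54, 216]; [0, 0, 0, 54, -216]; [0, 0, 0, 0, 108]] (rows listed top to bottom)

image of 1: 0
image of x: 0
image of x^2: 18
image of x^3: 54x - 54
image of x^4: 108x^2 - 216x + 216
each image's coordinates form column j of the matrix


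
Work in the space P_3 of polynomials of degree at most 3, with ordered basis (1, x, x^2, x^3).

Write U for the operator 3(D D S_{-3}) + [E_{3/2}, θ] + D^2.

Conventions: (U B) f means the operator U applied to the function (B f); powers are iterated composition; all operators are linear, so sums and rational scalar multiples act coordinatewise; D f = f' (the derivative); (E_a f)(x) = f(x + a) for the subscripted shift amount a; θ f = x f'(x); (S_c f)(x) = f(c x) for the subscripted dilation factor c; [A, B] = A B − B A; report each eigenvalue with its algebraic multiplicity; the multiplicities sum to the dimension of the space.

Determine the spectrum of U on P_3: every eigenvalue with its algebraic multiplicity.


λ = 0 (multiplicity 4)

image of 1: 0
image of x: 3/2
image of x^2: 3x + 121/2
image of x^3: (9/2)x^2 - (933/2)x + 81/8
the matrix is upper triangular; its diagonal is (0, 0, 0, 0)
for a triangular matrix the eigenvalues are the diagonal entries, with algebraic multiplicity their repetition count


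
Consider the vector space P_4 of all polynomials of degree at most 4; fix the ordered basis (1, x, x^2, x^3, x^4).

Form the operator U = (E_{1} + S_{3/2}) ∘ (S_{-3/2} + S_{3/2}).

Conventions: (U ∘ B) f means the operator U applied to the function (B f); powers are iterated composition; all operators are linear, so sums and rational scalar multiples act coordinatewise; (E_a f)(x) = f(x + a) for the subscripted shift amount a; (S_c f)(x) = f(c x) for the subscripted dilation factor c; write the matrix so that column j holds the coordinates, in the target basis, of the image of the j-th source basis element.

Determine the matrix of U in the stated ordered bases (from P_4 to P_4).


the matrix is [[4, 0, 9/2, 0, 81/8]; [0, 0, 9, 0, 81/2]; [0, 0, 117/8, 0, 243/4]; [0, 0, 0, 0, 81/2]; [0, 0, 0, 0, 7857/128]] (rows listed top to bottom)

image of 1: 4
image of x: 0
image of x^2: (117/8)x^2 + 9x + 9/2
image of x^3: 0
image of x^4: (7857/128)x^4 + (81/2)x^3 + (243/4)x^2 + (81/2)x + 81/8
each image's coordinates form column j of the matrix


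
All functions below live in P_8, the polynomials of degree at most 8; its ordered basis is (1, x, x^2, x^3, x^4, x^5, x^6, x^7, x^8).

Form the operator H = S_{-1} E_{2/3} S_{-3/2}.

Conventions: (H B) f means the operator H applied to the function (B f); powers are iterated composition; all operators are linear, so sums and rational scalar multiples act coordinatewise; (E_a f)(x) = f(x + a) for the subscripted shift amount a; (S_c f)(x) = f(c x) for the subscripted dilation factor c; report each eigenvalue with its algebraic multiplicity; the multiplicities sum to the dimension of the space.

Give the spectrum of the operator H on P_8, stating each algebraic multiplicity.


image of 1: 1
image of x: (3/2)x - 1
image of x^2: (9/4)x^2 - 3x + 1
image of x^3: (27/8)x^3 - (27/4)x^2 + (9/2)x - 1
image of x^4: (81/16)x^4 - (27/2)x^3 + (27/2)x^2 - 6x + 1
image of x^5: (243/32)x^5 - (405/16)x^4 + (135/4)x^3 - (45/2)x^2 + (15/2)x - 1
image of x^6: (729/64)x^6 - (729/16)x^5 + (1215/16)x^4 - (135/2)x^3 + (135/4)x^2 - 9x + 1
image of x^7: (2187/128)x^7 - (5103/64)x^6 + (5103/32)x^5 - (2835/16)x^4 + (945/8)x^3 - (189/4)x^2 + (21/2)x - 1
image of x^8: (6561/256)x^8 - (2187/16)x^7 + (5103/16)x^6 - (1701/4)x^5 + (2835/8)x^4 - 189x^3 + 63x^2 - 12x + 1
the matrix is upper triangular; its diagonal is (1, 3/2, 9/4, 27/8, 81/16, 243/32, 729/64, 2187/128, 6561/256)
for a triangular matrix the eigenvalues are the diagonal entries, with algebraic multiplicity their repetition count

λ = 1 (multiplicity 1), λ = 3/2 (multiplicity 1), λ = 9/4 (multiplicity 1), λ = 27/8 (multiplicity 1), λ = 81/16 (multiplicity 1), λ = 243/32 (multiplicity 1), λ = 729/64 (multiplicity 1), λ = 2187/128 (multiplicity 1), λ = 6561/256 (multiplicity 1)


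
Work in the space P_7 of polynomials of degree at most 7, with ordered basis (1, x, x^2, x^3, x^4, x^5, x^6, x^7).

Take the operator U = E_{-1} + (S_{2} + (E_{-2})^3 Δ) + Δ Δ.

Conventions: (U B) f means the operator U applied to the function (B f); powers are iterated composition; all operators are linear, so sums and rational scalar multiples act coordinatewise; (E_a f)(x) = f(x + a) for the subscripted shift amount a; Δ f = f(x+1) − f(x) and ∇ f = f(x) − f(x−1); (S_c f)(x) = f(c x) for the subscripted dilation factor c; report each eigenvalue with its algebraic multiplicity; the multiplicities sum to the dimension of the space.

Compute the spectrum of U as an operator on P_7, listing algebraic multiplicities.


λ = 2 (multiplicity 1), λ = 3 (multiplicity 1), λ = 5 (multiplicity 1), λ = 9 (multiplicity 1), λ = 17 (multiplicity 1), λ = 33 (multiplicity 1), λ = 65 (multiplicity 1), λ = 129 (multiplicity 1)

image of 1: 2
image of x: 3x
image of x^2: 5x^2 - 8
image of x^3: 9x^3 - 24x + 96
image of x^4: 17x^4 - 48x^2 + 384x - 656
image of x^5: 33x^5 - 80x^3 + 960x^2 - 3280x + 4680
image of x^6: 65x^6 - 120x^4 + 1920x^3 - 9840x^2 + 28080x - 30968
image of x^7: 129x^7 - 168x^5 + 3360x^4 - 22960x^3 + 98280x^2 - 216776x + 201936
the matrix is upper triangular; its diagonal is (2, 3, 5, 9, 17, 33, 65, 129)
for a triangular matrix the eigenvalues are the diagonal entries, with algebraic multiplicity their repetition count


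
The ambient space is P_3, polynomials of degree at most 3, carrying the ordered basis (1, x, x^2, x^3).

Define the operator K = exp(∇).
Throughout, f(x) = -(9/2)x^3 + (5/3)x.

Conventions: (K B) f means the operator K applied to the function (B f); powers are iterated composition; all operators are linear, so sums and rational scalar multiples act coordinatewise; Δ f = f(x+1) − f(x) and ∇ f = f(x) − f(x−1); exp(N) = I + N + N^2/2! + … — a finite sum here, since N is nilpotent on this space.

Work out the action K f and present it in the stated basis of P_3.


order-1 term: -(27/2)x^2 + (27/2)x - 17/6
order-2 term: -(27/2)x + 27/2
order-3 term: -9/2
the series for exp(∇) f terminates at order 3
exp(∇) f = -(9/2)x^3 - (27/2)x^2 + (5/3)x + 37/6

g(x) = -(9/2)x^3 - (27/2)x^2 + (5/3)x + 37/6


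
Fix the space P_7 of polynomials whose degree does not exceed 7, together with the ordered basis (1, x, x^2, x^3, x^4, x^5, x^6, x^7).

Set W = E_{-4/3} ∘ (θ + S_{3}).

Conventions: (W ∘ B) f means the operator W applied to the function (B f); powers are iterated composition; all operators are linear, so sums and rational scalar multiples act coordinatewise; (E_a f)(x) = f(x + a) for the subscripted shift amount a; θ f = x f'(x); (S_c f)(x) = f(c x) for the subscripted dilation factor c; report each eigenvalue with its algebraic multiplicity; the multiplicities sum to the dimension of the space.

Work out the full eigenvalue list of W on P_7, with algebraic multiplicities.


λ = 1 (multiplicity 1), λ = 4 (multiplicity 1), λ = 11 (multiplicity 1), λ = 30 (multiplicity 1), λ = 85 (multiplicity 1), λ = 248 (multiplicity 1), λ = 735 (multiplicity 1), λ = 2194 (multiplicity 1)

image of 1: 1
image of x: 4x - 16/3
image of x^2: 11x^2 - (88/3)x + 176/9
image of x^3: 30x^3 - 120x^2 + 160x - 640/9
image of x^4: 85x^4 - (1360/3)x^3 + (2720/3)x^2 - (21760/27)x + 21760/81
image of x^5: 248x^5 - (4960/3)x^4 + (39680/9)x^3 - (158720/27)x^2 + (317440/81)x - 253952/243
image of x^6: 735x^6 - 5880x^5 + 19600x^4 - (313600/9)x^3 + (313600/9)x^2 - (501760/27)x + 1003520/243
image of x^7: 2194x^7 - (61432/3)x^6 + (245728/3)x^5 - (4914560/27)x^4 + (19658240/81)x^3 - (15726592/81)x^2 + (62906368/729)x - 35946496/2187
the matrix is upper triangular; its diagonal is (1, 4, 11, 30, 85, 248, 735, 2194)
for a triangular matrix the eigenvalues are the diagonal entries, with algebraic multiplicity their repetition count


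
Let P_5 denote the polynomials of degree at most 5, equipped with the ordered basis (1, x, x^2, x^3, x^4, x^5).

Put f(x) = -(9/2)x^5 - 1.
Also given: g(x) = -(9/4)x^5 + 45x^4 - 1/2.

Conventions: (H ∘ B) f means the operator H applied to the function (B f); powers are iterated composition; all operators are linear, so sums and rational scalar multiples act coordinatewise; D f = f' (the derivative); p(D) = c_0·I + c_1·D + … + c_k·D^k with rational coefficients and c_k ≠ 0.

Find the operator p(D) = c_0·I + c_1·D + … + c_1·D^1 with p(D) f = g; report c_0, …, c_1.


D^0 f = -(9/2)x^5 - 1
D^1 f = -(45/2)x^4
matching coefficients of g against c_0 f + c_1 Df + … from the top degree down determines the c_i
solution: c_0 = 1/2, c_1 = -2

c_0 = 1/2, c_1 = -2


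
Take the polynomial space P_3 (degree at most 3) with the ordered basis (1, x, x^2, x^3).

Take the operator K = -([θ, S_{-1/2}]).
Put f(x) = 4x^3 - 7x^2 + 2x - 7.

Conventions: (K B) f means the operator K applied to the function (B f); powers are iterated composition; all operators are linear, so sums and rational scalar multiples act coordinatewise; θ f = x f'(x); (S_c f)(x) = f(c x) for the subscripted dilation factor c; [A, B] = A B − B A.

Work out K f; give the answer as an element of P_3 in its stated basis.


S_{-1/2} f = -(1/2)x^3 - (7/4)x^2 - x - 7
θ S_{-1/2} f = -(3/2)x^3 - (7/2)x^2 - x
θ f = 12x^3 - 14x^2 + 2x
S_{-1/2} θ f = -(3/2)x^3 - (7/2)x^2 - x
[θ, S_{-1/2}] f = 0
(-([θ, S_{-1/2}])) f = 0

the image equals g(x) = 0


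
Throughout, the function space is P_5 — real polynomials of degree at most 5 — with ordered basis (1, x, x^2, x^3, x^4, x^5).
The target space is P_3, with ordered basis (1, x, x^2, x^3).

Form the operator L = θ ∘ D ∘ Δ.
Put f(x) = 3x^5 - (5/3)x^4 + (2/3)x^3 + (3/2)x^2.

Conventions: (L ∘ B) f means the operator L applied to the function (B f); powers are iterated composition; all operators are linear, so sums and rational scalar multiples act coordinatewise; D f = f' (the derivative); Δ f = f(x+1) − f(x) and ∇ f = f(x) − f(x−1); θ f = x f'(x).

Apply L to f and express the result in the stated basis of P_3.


the image equals g(x) = 180x^3 + 140x^2 + 44x

Δ f = 15x^4 + (70/3)x^3 + 22x^2 + (40/3)x + 7/2
D Δ f = 60x^3 + 70x^2 + 44x + 40/3
θ D Δ f = 180x^3 + 140x^2 + 44x


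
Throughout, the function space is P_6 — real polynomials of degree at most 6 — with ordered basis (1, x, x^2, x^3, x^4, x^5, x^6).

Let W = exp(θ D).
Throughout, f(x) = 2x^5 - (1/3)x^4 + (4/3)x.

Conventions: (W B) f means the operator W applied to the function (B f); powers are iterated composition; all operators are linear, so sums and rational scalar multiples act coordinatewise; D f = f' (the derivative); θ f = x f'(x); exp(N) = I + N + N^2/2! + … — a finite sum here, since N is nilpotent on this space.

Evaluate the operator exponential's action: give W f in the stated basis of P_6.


the result is g(x) = 2x^5 + (119/3)x^4 + 236x^3 + 468x^2 + (700/3)x

order-1 term: 40x^4 - 4x^3
order-2 term: 240x^3 - 12x^2
order-3 term: 480x^2 - 8x
order-4 term: 240x
the series for exp(θ D) f terminates at order 4
exp(θ D) f = 2x^5 + (119/3)x^4 + 236x^3 + 468x^2 + (700/3)x


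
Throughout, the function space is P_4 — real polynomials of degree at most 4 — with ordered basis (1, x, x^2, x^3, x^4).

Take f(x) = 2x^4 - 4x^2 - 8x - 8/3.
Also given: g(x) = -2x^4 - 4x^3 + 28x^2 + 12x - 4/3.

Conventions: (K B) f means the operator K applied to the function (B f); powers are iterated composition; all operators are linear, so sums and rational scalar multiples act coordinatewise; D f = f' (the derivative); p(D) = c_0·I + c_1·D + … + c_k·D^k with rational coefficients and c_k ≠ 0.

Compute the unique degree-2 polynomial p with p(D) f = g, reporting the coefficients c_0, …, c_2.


D^0 f = 2x^4 - 4x^2 - 8x - 8/3
D^1 f = 8x^3 - 8x - 8
D^2 f = 24x^2 - 8
matching coefficients of g against c_0 f + c_1 Df + … from the top degree down determines the c_i
solution: c_0 = -1, c_1 = -1/2, c_2 = 1

c_0 = -1, c_1 = -1/2, c_2 = 1


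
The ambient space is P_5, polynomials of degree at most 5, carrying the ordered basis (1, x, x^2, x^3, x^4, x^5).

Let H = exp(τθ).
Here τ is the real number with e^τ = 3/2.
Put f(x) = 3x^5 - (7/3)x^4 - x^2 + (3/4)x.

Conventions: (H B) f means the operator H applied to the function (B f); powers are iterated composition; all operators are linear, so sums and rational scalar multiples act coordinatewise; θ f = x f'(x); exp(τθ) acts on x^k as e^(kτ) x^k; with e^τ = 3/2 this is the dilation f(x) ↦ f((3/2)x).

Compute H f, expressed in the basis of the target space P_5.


the result is g(x) = (729/32)x^5 - (189/16)x^4 - (9/4)x^2 + (9/8)x

exp(τθ) x^k = e^(kτ) x^k; with e^τ = 3/2 this sends x^k to (3/2)^k x^k
x ↦ 3/2 x
x^2 ↦ 9/4 x^2
x^4 ↦ 81/16 x^4
x^5 ↦ 243/32 x^5
applying this coordinatewise to f: exp(τθ) f = (729/32)x^5 - (189/16)x^4 - (9/4)x^2 + (9/8)x


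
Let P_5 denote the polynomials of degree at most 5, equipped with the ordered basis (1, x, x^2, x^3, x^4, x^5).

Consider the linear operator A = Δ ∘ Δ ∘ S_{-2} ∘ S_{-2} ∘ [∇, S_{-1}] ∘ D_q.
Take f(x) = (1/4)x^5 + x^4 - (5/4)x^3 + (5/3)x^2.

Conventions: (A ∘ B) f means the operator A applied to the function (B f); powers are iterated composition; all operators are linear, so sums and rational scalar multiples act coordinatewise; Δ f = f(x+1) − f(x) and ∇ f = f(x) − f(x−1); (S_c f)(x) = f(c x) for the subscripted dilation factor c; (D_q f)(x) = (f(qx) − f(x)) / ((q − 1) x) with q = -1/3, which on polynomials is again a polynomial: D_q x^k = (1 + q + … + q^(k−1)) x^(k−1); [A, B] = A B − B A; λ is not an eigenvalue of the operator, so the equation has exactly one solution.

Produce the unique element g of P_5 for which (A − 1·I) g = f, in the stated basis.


g(x) = -(1/4)x^5 - x^4 + (5/4)x^3 - (5/3)x^2 - (15616/27)x - 11776/27

write g with unknown coordinates in the stated basis and equate coefficients in (A − 1·I) g = f
solving from the highest basis element down gives g = -(1/4)x^5 - x^4 + (5/4)x^3 - (5/3)x^2 - (15616/27)x - 11776/27
check: A g = -(15616/27)x - 11776/27
so A g − 1·g = (1/4)x^5 + x^4 - (5/4)x^3 + (5/3)x^2 = f ✓


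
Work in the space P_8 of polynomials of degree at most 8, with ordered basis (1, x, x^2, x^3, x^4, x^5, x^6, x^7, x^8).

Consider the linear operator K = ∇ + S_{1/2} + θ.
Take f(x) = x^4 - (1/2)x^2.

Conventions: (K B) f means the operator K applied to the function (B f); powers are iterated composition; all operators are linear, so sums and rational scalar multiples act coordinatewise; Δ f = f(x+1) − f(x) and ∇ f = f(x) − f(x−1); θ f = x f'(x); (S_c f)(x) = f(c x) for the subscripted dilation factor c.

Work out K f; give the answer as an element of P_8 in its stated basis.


the image equals g(x) = (65/16)x^4 + 4x^3 - (57/8)x^2 + 3x - 1/2

∇ f = 4x^3 - 6x^2 + 3x - 1/2
S_{1/2} f = (1/16)x^4 - (1/8)x^2
θ f = 4x^4 - x^2
(∇ + S_{1/2} + θ) f = (65/16)x^4 + 4x^3 - (57/8)x^2 + 3x - 1/2


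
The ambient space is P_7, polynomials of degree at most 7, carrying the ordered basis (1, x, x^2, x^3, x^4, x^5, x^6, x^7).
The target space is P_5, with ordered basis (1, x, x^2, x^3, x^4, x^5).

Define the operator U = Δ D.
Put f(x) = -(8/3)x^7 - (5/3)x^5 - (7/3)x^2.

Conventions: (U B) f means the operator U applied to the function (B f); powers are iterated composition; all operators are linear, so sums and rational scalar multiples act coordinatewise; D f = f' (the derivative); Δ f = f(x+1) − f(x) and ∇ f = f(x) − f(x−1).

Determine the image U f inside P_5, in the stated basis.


D f = -(56/3)x^6 - (25/3)x^4 - (14/3)x
Δ D f = -112x^5 - 280x^4 - (1220/3)x^3 - 330x^2 - (436/3)x - 95/3

the image equals g(x) = -112x^5 - 280x^4 - (1220/3)x^3 - 330x^2 - (436/3)x - 95/3


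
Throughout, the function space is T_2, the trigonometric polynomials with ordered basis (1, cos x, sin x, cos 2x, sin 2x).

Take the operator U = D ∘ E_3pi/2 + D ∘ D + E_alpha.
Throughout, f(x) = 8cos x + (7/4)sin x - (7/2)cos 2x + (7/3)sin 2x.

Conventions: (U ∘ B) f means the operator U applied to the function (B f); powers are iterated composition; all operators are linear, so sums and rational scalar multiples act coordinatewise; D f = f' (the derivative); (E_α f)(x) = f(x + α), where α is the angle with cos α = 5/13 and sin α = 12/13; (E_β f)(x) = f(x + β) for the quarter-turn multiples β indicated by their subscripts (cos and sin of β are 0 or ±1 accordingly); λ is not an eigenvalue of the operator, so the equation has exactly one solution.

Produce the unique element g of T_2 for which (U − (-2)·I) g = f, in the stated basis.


write g with unknown coordinates in the stated basis and equate coefficients in (U − (-2)·I) g = f
solving from the highest basis element down gives g = (227/85)cos x + (601/340)sin x + (12649/9102)cos 2x - (910/4551)sin 2x
check: U g = (226/85)cos x - (607/340)sin x - (57155/9102)cos 2x + (12439/4551)sin 2x
so U g − (-2)·g = 8cos x + (7/4)sin x - (7/2)cos 2x + (7/3)sin 2x = f ✓

the result is g(x) = (227/85)cos x + (601/340)sin x + (12649/9102)cos 2x - (910/4551)sin 2x


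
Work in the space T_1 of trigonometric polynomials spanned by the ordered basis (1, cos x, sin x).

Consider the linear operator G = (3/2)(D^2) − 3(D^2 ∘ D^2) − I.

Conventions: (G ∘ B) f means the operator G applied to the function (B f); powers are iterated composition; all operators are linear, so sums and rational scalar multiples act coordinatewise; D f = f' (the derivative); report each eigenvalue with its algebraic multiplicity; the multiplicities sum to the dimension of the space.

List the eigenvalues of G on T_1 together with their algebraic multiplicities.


image of 1: -1
image of cos x: -(11/2)cos x
image of sin x: -(11/2)sin x
the matrix is diagonal; its diagonal is (-1, -11/2, -11/2)
for a triangular matrix the eigenvalues are the diagonal entries, with algebraic multiplicity their repetition count

λ = -11/2 (multiplicity 2), λ = -1 (multiplicity 1)


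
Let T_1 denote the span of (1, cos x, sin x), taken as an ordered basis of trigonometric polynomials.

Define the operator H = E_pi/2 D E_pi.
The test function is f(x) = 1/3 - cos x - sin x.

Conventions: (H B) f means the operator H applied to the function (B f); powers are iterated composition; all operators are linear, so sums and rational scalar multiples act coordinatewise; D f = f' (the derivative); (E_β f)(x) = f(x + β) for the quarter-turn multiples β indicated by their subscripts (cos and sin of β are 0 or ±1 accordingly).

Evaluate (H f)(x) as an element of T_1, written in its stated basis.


E_pi f = 1/3 + cos x + sin x
D E_pi f = cos x - sin x
E_pi/2 D E_pi f = -cos x - sin x

the result is g(x) = -cos x - sin x


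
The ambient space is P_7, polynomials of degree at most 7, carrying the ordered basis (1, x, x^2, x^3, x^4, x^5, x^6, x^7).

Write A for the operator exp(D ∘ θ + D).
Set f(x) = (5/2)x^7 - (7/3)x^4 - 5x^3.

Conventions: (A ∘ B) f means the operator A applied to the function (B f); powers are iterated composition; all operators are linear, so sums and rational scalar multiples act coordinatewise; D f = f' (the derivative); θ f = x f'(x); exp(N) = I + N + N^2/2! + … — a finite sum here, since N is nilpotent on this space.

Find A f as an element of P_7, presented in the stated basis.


order-1 term: 140x^6 - (140/3)x^3 - 60x^2
order-2 term: 2940x^5 - 280x^2 - 180x
order-3 term: 29400x^4 - 560x - 120
order-4 term: 147000x^3 - 280
order-5 term: 352800x^2
order-6 term: 352800x
order-7 term: 100800
the series for exp(D ∘ θ + D) f terminates at order 7
exp(D ∘ θ + D) f = (5/2)x^7 + 140x^6 + 2940x^5 + (88193/3)x^4 + (440845/3)x^3 + 352460x^2 + 352060x + 100400

the result is g(x) = (5/2)x^7 + 140x^6 + 2940x^5 + (88193/3)x^4 + (440845/3)x^3 + 352460x^2 + 352060x + 100400


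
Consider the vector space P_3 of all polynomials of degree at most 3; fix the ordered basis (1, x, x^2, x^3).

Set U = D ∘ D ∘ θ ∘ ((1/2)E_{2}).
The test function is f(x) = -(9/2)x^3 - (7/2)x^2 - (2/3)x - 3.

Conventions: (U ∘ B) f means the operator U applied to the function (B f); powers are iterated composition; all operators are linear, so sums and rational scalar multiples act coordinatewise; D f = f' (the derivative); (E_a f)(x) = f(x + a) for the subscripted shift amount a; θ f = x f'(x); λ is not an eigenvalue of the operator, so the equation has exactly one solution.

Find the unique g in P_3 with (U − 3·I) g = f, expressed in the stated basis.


the image equals g(x) = (3/2)x^3 + (7/6)x^2 + (85/18)x + 70/9

write g with unknown coordinates in the stated basis and equate coefficients in (U − 3·I) g = f
solving from the highest basis element down gives g = (3/2)x^3 + (7/6)x^2 + (85/18)x + 70/9
check: U g = (27/2)x + 61/3
so U g − 3·g = -(9/2)x^3 - (7/2)x^2 - (2/3)x - 3 = f ✓


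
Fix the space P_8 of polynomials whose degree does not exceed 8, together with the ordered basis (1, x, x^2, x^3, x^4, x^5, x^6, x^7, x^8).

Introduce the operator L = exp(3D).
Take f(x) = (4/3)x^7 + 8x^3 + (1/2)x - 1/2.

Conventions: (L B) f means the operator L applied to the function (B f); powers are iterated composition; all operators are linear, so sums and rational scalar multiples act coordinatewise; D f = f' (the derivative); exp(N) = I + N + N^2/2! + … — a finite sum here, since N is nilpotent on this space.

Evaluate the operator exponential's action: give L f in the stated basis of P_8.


g(x) = (4/3)x^7 + 28x^6 + 252x^5 + 1260x^4 + 3788x^3 + 6876x^2 + (14041/2)x + 3133

order-1 term: 28x^6 + 72x^2 + 3/2
order-2 term: 252x^5 + 216x
order-3 term: 1260x^4 + 216
order-4 term: 3780x^3
order-5 term: 6804x^2
order-6 term: 6804x
order-7 term: 2916
the series for exp(3D) f terminates at order 7
exp(3D) f = (4/3)x^7 + 28x^6 + 252x^5 + 1260x^4 + 3788x^3 + 6876x^2 + (14041/2)x + 3133


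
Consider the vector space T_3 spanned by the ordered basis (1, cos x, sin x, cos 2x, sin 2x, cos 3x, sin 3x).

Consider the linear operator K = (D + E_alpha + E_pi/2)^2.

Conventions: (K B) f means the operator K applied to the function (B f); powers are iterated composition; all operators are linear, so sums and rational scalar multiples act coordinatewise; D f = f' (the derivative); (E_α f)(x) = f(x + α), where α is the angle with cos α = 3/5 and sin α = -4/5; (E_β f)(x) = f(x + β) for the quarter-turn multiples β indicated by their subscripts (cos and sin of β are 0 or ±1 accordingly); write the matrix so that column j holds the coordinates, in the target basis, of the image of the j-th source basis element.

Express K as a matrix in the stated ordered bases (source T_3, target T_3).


the matrix is [[4, 0, 0, 0, 0, 0, 0]; [0, -27/25, 36/25, 0, 0, 0, 0]; [0, -36/25, -27/25, 0, 0, 0, 0]; [0, 0, 0, 348/625, -1664/625, 0, 0]; [0, 0, 0, 1664/625, 348/625, 0, 0]; [0, 0, 0, 0, 0, -28747/15625, -48204/15625]; [0, 0, 0, 0, 0, 48204/15625, -28747/15625]] (rows listed top to bottom)

image of 1: 4
image of cos x: -(27/25)cos x - (36/25)sin x
image of sin x: (36/25)cos x - (27/25)sin x
image of cos 2x: (348/625)cos 2x + (1664/625)sin 2x
image of sin 2x: -(1664/625)cos 2x + (348/625)sin 2x
image of cos 3x: -(28747/15625)cos 3x + (48204/15625)sin 3x
image of sin 3x: -(48204/15625)cos 3x - (28747/15625)sin 3x
each image's coordinates form column j of the matrix


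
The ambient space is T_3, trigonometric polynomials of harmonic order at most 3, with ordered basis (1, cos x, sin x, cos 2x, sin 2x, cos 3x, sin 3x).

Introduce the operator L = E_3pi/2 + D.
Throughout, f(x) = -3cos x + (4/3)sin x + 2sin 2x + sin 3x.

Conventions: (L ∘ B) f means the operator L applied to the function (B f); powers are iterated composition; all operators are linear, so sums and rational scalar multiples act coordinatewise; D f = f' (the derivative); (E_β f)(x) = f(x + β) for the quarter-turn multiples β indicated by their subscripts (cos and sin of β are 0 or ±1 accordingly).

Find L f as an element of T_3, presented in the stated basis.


E_3pi/2 f = -(4/3)cos x - 3sin x - 2sin 2x + cos 3x
D f = (4/3)cos x + 3sin x + 4cos 2x + 3cos 3x
(E_3pi/2 + D) f = 4cos 2x - 2sin 2x + 4cos 3x

the image equals g(x) = 4cos 2x - 2sin 2x + 4cos 3x


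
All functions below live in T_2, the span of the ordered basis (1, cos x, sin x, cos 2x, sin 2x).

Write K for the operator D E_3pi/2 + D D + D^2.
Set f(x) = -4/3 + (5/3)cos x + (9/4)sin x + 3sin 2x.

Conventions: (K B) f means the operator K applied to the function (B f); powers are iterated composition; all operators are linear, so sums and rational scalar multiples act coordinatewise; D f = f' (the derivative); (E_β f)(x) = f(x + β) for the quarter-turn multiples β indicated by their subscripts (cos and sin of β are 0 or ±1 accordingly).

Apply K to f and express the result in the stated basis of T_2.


the image equals g(x) = -(5/3)cos x - (9/4)sin x - 6cos 2x - 24sin 2x

E_3pi/2 f = -4/3 - (9/4)cos x + (5/3)sin x - 3sin 2x
D E_3pi/2 f = (5/3)cos x + (9/4)sin x - 6cos 2x
D f = (9/4)cos x - (5/3)sin x + 6cos 2x
D D f = -(5/3)cos x - (9/4)sin x - 12sin 2x
D f = (9/4)cos x - (5/3)sin x + 6cos 2x
D D f = -(5/3)cos x - (9/4)sin x - 12sin 2x
(D E_3pi/2 + D D + D^2) f = -(5/3)cos x - (9/4)sin x - 6cos 2x - 24sin 2x


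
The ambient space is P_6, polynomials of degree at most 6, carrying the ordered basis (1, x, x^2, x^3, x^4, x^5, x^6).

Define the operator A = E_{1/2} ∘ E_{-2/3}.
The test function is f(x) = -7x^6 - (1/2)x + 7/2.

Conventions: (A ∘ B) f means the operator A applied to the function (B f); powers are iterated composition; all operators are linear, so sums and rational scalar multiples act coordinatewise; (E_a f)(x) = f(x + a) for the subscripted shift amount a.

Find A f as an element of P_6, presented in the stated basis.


E_{-2/3} f = -7x^6 + 28x^5 - (140/3)x^4 + (1120/27)x^3 - (560/27)x^2 + (815/162)x + 4693/1458
E_{1/2} E_{-2/3} f = -7x^6 + 7x^5 - (35/12)x^4 + (35/54)x^3 - (35/432)x^2 - (641/1296)x + 167177/46656

the result is g(x) = -7x^6 + 7x^5 - (35/12)x^4 + (35/54)x^3 - (35/432)x^2 - (641/1296)x + 167177/46656


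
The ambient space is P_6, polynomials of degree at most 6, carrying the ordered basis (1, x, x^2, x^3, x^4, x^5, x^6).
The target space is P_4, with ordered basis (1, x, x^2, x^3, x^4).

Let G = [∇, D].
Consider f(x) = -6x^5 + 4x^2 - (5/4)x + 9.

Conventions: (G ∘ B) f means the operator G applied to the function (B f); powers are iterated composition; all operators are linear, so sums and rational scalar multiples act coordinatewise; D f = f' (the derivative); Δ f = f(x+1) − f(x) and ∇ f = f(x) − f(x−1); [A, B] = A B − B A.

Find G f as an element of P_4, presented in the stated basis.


the image equals g(x) = 0

D f = -30x^4 + 8x - 5/4
∇ D f = -120x^3 + 180x^2 - 120x + 38
∇ f = -30x^4 + 60x^3 - 60x^2 + 38x - 45/4
D ∇ f = -120x^3 + 180x^2 - 120x + 38
[∇, D] f = 0


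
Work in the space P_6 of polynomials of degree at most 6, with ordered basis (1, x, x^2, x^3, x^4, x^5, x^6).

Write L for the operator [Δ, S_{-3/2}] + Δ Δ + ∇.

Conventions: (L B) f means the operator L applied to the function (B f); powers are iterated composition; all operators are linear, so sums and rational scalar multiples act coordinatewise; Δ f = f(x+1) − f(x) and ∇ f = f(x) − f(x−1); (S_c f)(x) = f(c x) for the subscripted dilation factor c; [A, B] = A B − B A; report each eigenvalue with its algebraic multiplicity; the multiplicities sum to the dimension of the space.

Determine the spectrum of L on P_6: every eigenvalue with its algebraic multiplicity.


λ = 0 (multiplicity 7)

image of 1: 0
image of x: -3/2
image of x^2: (19/2)x + 9/4
image of x^3: -(111/8)x^2 - (21/8)x + 21/8
image of x^4: (151/4)x^3 + (183/8)x^2 + (217/4)x + 273/16
image of x^5: -(1865/32)x^4 - (515/16)x^3 - (455/16)x^2 + (1105/32)x + 717/32
image of x^6: (3837/32)x^5 + (7035/64)x^4 + (6965/16)x^3 + (21255/64)x^2 + (8427/32)x + 4569/64
the matrix is upper triangular; its diagonal is (0, 0, 0, 0, 0, 0, 0)
for a triangular matrix the eigenvalues are the diagonal entries, with algebraic multiplicity their repetition count


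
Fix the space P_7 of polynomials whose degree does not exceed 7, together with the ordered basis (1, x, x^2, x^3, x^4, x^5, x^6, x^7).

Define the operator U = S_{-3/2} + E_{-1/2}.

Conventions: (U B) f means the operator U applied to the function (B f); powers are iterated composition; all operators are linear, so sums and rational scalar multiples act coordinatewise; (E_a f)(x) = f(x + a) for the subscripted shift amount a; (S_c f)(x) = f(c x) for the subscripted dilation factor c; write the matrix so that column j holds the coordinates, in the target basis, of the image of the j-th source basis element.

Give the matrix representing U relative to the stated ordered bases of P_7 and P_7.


the matrix is [[2, -1/2, 1/4, -1/8, 1/16, -1/32, 1/64, -1/128]; [0, -1/2, -1, 3/4, -1/2, 5/16, -3/16, 7/64]; [0, 0, 13/4, -3/2, 3/2, -5/4, 15/16, -21/32]; [0, 0, 0, -19/8, -2, 5/2, -5/2, 35/16]; [0, 0, 0, 0, 97/16, -5/2, 15/4, -35/8]; [0, 0, 0, 0, 0, -211/32, -3, 21/4]; [0, 0, 0, 0, 0, 0, 793/64, -7/2]; [0, 0, 0, 0, 0, 0, 0, -2059/128]] (rows listed top to bottom)

image of 1: 2
image of x: -(1/2)x - 1/2
image of x^2: (13/4)x^2 - x + 1/4
image of x^3: -(19/8)x^3 - (3/2)x^2 + (3/4)x - 1/8
image of x^4: (97/16)x^4 - 2x^3 + (3/2)x^2 - (1/2)x + 1/16
image of x^5: -(211/32)x^5 - (5/2)x^4 + (5/2)x^3 - (5/4)x^2 + (5/16)x - 1/32
image of x^6: (793/64)x^6 - 3x^5 + (15/4)x^4 - (5/2)x^3 + (15/16)x^2 - (3/16)x + 1/64
image of x^7: -(2059/128)x^7 - (7/2)x^6 + (21/4)x^5 - (35/8)x^4 + (35/16)x^3 - (21/32)x^2 + (7/64)x - 1/128
each image's coordinates form column j of the matrix


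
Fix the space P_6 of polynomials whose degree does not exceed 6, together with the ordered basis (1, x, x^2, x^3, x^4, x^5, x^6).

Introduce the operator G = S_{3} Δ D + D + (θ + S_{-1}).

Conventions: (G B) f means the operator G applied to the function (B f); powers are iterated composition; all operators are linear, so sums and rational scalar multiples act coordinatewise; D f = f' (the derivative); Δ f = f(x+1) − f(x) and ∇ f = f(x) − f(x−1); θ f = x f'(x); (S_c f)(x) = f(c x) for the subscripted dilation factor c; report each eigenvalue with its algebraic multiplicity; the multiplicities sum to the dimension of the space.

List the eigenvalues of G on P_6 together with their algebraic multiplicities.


image of 1: 1
image of x: 1
image of x^2: 3x^2 + 2x + 2
image of x^3: 2x^3 + 3x^2 + 18x + 3
image of x^4: 5x^4 + 4x^3 + 108x^2 + 36x + 4
image of x^5: 4x^5 + 5x^4 + 540x^3 + 270x^2 + 60x + 5
image of x^6: 7x^6 + 6x^5 + 2430x^4 + 1620x^3 + 540x^2 + 90x + 6
the matrix is upper triangular; its diagonal is (1, 0, 3, 2, 5, 4, 7)
for a triangular matrix the eigenvalues are the diagonal entries, with algebraic multiplicity their repetition count

λ = 0 (multiplicity 1), λ = 1 (multiplicity 1), λ = 2 (multiplicity 1), λ = 3 (multiplicity 1), λ = 4 (multiplicity 1), λ = 5 (multiplicity 1), λ = 7 (multiplicity 1)


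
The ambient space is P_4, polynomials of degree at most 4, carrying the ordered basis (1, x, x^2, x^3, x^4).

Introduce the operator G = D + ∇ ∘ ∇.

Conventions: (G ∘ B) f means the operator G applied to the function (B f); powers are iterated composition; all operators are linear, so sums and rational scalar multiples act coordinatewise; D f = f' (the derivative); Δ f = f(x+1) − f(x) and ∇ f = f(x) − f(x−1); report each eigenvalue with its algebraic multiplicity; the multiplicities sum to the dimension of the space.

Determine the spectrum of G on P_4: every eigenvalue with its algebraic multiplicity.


image of 1: 0
image of x: 1
image of x^2: 2x + 2
image of x^3: 3x^2 + 6x - 6
image of x^4: 4x^3 + 12x^2 - 24x + 14
the matrix is upper triangular; its diagonal is (0, 0, 0, 0, 0)
for a triangular matrix the eigenvalues are the diagonal entries, with algebraic multiplicity their repetition count

λ = 0 (multiplicity 5)


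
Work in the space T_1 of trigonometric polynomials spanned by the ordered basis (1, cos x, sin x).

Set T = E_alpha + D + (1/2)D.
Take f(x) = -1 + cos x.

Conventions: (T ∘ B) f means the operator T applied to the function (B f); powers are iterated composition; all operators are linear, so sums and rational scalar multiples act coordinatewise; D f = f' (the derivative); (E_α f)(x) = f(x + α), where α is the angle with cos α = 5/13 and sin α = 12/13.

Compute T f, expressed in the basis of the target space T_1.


E_alpha f = -1 + (5/13)cos x - (12/13)sin x
D f = -sin x
D f = -sin x
((1/2)D) f = -(1/2)sin x
(E_alpha + D + (1/2)D) f = -1 + (5/13)cos x - (63/26)sin x

the result is g(x) = -1 + (5/13)cos x - (63/26)sin x


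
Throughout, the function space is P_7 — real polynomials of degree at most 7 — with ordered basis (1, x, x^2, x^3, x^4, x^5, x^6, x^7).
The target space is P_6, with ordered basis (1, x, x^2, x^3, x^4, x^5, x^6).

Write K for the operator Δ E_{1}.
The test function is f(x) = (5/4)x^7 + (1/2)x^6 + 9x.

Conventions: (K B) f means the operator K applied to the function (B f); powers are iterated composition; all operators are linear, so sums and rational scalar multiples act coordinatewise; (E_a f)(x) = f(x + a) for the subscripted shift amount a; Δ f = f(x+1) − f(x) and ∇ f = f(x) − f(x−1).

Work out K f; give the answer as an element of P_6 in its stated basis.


g(x) = (35/4)x^6 + (327/4)x^5 + (1315/4)x^4 + (2905/4)x^3 + (3705/4)x^2 + (2577/4)x + 797/4

E_{1} f = (5/4)x^7 + (37/4)x^6 + (117/4)x^5 + (205/4)x^4 + (215/4)x^3 + (135/4)x^2 + (83/4)x + 43/4
Δ E_{1} f = (35/4)x^6 + (327/4)x^5 + (1315/4)x^4 + (2905/4)x^3 + (3705/4)x^2 + (2577/4)x + 797/4


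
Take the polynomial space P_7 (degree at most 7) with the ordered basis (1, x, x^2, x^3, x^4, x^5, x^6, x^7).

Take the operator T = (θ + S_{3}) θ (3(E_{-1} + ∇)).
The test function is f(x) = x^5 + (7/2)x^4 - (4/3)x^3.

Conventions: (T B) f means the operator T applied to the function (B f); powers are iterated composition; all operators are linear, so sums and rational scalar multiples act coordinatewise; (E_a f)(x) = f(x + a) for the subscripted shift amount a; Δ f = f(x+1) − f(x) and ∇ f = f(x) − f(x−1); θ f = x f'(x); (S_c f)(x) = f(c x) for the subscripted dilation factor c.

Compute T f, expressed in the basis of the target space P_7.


E_{-1} f = x^5 - (3/2)x^4 - (16/3)x^3 + 15x^2 - 13x + 23/6
∇ f = 5x^4 + 4x^3 - 15x^2 + 13x - 23/6
(E_{-1} + ∇) f = x^5 + (7/2)x^4 - (4/3)x^3
(3(E_{-1} + ∇)) f = 3x^5 + (21/2)x^4 - 4x^3
θ (3(E_{-1} + ∇)) f = 15x^5 + 42x^4 - 12x^3
θ θ (3(E_{-1} + ∇)) f = 75x^5 + 168x^4 - 36x^3
S_{3} θ (3(E_{-1} + ∇)) f = 3645x^5 + 3402x^4 - 324x^3
(θ + S_{3}) θ (3(E_{-1} + ∇)) f = 3720x^5 + 3570x^4 - 360x^3

g(x) = 3720x^5 + 3570x^4 - 360x^3


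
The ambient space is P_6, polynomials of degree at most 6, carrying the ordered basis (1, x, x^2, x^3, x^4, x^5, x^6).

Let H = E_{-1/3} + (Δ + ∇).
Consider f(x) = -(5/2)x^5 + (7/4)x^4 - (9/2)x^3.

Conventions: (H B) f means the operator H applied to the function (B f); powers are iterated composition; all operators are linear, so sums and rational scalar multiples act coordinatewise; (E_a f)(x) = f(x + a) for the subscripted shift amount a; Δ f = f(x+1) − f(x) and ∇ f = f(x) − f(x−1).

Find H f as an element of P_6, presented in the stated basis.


g(x) = -(5/2)x^5 - (229/12)x^4 + (79/18)x^3 - (1901/27)x^2 + (979/81)x - 13415/972

E_{-1/3} f = -(5/2)x^5 + (71/12)x^4 - (173/18)x^3 + (178/27)x^2 - (155/81)x + 193/972
Δ f = -(25/2)x^4 - 18x^3 - 28x^2 - 19x - 21/4
∇ f = -(25/2)x^4 + 32x^3 - 49x^2 + 33x - 35/4
(Δ + ∇) f = -25x^4 + 14x^3 - 77x^2 + 14x - 14
(E_{-1/3} + (Δ + ∇)) f = -(5/2)x^5 - (229/12)x^4 + (79/18)x^3 - (1901/27)x^2 + (979/81)x - 13415/972


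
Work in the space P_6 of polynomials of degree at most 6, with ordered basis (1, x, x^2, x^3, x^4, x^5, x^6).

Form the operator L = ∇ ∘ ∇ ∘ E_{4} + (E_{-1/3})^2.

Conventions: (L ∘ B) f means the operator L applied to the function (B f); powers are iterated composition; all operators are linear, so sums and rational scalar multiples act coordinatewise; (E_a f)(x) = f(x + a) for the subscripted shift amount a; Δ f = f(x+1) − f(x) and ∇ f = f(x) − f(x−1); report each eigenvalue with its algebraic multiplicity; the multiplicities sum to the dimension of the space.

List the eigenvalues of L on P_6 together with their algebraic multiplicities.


image of 1: 1
image of x: x - 2/3
image of x^2: x^2 - (4/3)x + 22/9
image of x^3: x^3 - 2x^2 + (22/3)x + 478/27
image of x^4: x^4 - (8/3)x^3 + (44/3)x^2 + (1912/27)x + 8926/81
image of x^5: x^5 - (10/3)x^4 + (220/9)x^3 + (4780/27)x^2 + (44630/81)x + 138478/243
image of x^6: x^6 - 4x^5 + (110/3)x^4 + (9560/27)x^3 + (44630/27)x^2 + (276956/81)x + 1969822/729
the matrix is upper triangular; its diagonal is (1, 1, 1, 1, 1, 1, 1)
for a triangular matrix the eigenvalues are the diagonal entries, with algebraic multiplicity their repetition count

λ = 1 (multiplicity 7)


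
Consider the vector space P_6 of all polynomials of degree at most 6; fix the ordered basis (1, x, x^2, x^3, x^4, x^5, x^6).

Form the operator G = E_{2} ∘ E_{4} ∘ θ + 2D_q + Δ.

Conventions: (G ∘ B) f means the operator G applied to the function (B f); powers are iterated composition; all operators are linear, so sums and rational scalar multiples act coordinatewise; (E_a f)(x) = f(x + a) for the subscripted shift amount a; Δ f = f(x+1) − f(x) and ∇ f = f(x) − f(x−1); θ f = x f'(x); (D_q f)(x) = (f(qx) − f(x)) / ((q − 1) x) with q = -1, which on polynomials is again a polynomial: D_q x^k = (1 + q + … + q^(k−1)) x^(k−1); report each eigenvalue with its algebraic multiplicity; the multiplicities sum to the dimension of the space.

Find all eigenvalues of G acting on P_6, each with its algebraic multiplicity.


image of 1: 0
image of x: x + 9
image of x^2: 2x^2 + 26x + 73
image of x^3: 3x^3 + 59x^2 + 327x + 649
image of x^4: 4x^4 + 100x^3 + 870x^2 + 3460x + 5185
image of x^5: 5x^5 + 157x^4 + 1810x^3 + 10810x^2 + 32405x + 38881
image of x^6: 6x^6 + 222x^5 + 3255x^4 + 25940x^3 + 116655x^2 + 279942x + 279937
the matrix is upper triangular; its diagonal is (0, 1, 2, 3, 4, 5, 6)
for a triangular matrix the eigenvalues are the diagonal entries, with algebraic multiplicity their repetition count

λ = 0 (multiplicity 1), λ = 1 (multiplicity 1), λ = 2 (multiplicity 1), λ = 3 (multiplicity 1), λ = 4 (multiplicity 1), λ = 5 (multiplicity 1), λ = 6 (multiplicity 1)


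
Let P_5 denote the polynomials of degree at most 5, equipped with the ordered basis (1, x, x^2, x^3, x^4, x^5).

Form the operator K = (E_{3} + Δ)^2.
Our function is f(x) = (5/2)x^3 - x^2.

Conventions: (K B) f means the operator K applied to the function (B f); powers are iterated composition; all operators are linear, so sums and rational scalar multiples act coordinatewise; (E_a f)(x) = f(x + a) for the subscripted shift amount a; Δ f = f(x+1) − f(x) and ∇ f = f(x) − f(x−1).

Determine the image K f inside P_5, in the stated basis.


g(x) = (5/2)x^3 + 59x^2 + 374x + 688

E_{3} f = (5/2)x^3 + (43/2)x^2 + (123/2)x + 117/2
Δ f = (15/2)x^2 + (11/2)x + 3/2
(E_{3} + Δ) f = (5/2)x^3 + 29x^2 + 67x + 60
E_{3} (E_{3} + Δ) f = (5/2)x^3 + (103/2)x^2 + (617/2)x + 1179/2
Δ (E_{3} + Δ) f = (15/2)x^2 + (131/2)x + 197/2
(E_{3} + Δ) (E_{3} + Δ) f = (5/2)x^3 + 59x^2 + 374x + 688


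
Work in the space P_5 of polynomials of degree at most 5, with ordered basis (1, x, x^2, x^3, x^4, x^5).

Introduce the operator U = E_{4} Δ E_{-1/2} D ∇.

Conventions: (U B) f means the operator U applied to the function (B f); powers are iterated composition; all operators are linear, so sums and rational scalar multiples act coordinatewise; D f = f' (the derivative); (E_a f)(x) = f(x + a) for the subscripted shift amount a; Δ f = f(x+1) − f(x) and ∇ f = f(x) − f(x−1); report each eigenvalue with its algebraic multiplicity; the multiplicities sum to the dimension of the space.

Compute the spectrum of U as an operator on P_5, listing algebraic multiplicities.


image of 1: 0
image of x: 0
image of x^2: 0
image of x^3: 6
image of x^4: 24x + 84
image of x^5: 60x^2 + 420x + 745
the matrix is upper triangular; its diagonal is (0, 0, 0, 0, 0, 0)
for a triangular matrix the eigenvalues are the diagonal entries, with algebraic multiplicity their repetition count

λ = 0 (multiplicity 6)
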